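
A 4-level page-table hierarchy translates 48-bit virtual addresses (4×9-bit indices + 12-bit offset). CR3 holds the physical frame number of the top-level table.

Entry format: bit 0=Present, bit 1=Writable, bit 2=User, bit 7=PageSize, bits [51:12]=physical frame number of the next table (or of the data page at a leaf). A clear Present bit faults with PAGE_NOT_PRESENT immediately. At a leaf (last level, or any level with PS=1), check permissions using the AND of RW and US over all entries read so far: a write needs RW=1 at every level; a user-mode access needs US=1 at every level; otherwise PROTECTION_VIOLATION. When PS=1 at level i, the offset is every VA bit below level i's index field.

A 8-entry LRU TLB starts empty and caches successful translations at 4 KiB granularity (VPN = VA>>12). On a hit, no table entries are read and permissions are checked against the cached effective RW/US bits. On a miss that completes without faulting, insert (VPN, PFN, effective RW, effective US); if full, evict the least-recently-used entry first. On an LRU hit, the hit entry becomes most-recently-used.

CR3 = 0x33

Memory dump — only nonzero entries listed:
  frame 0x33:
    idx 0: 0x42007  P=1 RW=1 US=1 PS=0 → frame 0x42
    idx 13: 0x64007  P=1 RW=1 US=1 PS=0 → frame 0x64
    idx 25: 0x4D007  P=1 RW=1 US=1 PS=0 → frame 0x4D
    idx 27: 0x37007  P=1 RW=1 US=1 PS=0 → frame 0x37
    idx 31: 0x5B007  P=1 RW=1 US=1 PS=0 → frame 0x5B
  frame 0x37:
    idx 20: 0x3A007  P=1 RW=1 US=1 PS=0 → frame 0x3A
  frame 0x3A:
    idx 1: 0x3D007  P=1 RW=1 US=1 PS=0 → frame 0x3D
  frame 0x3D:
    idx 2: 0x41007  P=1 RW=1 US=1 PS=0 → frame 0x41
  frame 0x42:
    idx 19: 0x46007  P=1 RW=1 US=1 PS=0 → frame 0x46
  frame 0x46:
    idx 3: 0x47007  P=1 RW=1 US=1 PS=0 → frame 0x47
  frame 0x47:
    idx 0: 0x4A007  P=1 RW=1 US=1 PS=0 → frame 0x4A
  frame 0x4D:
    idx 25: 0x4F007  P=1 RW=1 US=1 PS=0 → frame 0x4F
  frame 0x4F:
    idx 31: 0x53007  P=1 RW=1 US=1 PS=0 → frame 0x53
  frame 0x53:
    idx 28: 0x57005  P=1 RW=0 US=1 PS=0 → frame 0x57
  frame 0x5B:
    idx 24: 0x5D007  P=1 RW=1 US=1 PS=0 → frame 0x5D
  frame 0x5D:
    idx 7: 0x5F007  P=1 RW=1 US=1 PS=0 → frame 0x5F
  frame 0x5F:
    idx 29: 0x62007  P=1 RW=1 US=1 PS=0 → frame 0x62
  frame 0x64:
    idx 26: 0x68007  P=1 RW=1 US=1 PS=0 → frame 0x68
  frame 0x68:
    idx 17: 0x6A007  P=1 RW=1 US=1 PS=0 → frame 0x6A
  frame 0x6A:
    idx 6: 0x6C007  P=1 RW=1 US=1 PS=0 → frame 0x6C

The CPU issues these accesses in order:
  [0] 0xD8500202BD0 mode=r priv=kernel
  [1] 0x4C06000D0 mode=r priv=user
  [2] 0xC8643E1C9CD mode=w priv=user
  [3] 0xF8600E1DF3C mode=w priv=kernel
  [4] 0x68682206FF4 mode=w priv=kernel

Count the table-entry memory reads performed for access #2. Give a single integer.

Walk each access:
#0 VA=0xD8500202BD0 (r,kernel):
  [0] read 0x33 idx=27: raw=0x37007 flags P=1 W=1 U=1 S=0
  [1] read 0x37 idx=20: raw=0x3A007 flags P=1 W=1 U=1 S=0
  [2] read 0x3A idx=1: raw=0x3D007 flags P=1 W=1 U=1 S=0
  [3] read 0x3D idx=2: raw=0x41007 flags P=1 W=1 U=1 S=0
  → PA=0x41BD0  (4 entries read)
#1 VA=0x4C06000D0 (r,user):
  [0] read 0x33 idx=0: raw=0x42007 flags P=1 W=1 U=1 S=0
  [1] read 0x42 idx=19: raw=0x46007 flags P=1 W=1 U=1 S=0
  [2] read 0x46 idx=3: raw=0x47007 flags P=1 W=1 U=1 S=0
  [3] read 0x47 idx=0: raw=0x4A007 flags P=1 W=1 U=1 S=0
  → PA=0x4A0D0  (4 entries read)
#2 VA=0xC8643E1C9CD (w,user):
  [0] read 0x33 idx=25: raw=0x4D007 flags P=1 W=1 U=1 S=0
  [1] read 0x4D idx=25: raw=0x4F007 flags P=1 W=1 U=1 S=0
  [2] read 0x4F idx=31: raw=0x53007 flags P=1 W=1 U=1 S=0
  [3] read 0x53 idx=28: raw=0x57005 flags P=1 W=0 U=1 S=0
  → PROTECTION_VIOLATION  (4 entries read)
#3 VA=0xF8600E1DF3C (w,kernel):
  [0] read 0x33 idx=31: raw=0x5B007 flags P=1 W=1 U=1 S=0
  [1] read 0x5B idx=24: raw=0x5D007 flags P=1 W=1 U=1 S=0
  [2] read 0x5D idx=7: raw=0x5F007 flags P=1 W=1 U=1 S=0
  [3] read 0x5F idx=29: raw=0x62007 flags P=1 W=1 U=1 S=0
  → PA=0x62F3C  (4 entries read)
#4 VA=0x68682206FF4 (w,kernel):
  [0] read 0x33 idx=13: raw=0x64007 flags P=1 W=1 U=1 S=0
  [1] read 0x64 idx=26: raw=0x68007 flags P=1 W=1 U=1 S=0
  [2] read 0x68 idx=17: raw=0x6A007 flags P=1 W=1 U=1 S=0
  [3] read 0x6A idx=6: raw=0x6C007 flags P=1 W=1 U=1 S=0
  → PA=0x6CFF4  (4 entries read)

Entries read for #2: 4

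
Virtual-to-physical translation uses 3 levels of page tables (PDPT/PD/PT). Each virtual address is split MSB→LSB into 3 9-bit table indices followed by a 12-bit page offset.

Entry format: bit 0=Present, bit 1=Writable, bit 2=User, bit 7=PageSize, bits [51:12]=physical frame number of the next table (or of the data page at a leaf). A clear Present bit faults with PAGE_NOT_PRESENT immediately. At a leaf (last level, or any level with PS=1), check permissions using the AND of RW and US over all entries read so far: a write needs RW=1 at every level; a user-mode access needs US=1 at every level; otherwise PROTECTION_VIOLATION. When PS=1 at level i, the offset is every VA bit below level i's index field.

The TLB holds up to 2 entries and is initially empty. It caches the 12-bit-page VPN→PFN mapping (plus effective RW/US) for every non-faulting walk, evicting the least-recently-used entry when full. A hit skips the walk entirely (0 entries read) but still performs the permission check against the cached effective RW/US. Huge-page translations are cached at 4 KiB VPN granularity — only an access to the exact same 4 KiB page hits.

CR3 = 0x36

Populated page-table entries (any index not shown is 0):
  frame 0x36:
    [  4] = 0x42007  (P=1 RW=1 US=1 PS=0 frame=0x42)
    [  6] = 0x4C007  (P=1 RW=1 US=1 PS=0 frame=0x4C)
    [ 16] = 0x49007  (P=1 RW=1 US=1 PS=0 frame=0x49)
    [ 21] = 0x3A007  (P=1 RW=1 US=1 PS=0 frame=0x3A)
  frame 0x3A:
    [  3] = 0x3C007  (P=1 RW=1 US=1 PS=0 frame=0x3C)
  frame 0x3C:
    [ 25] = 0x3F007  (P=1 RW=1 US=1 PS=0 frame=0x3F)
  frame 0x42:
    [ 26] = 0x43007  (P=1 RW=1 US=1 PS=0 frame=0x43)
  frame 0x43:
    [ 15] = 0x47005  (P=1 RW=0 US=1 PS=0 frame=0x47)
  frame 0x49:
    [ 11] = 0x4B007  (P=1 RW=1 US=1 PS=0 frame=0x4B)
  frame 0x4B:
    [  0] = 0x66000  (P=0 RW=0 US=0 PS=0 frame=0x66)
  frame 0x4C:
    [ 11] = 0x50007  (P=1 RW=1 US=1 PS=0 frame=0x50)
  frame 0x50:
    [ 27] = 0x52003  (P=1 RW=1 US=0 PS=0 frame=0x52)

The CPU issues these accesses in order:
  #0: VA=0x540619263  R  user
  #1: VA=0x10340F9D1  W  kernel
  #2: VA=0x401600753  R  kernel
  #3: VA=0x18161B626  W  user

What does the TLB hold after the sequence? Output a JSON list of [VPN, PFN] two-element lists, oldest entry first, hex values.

Trace:
#0 VA=0x540619263 (r,user):
  L0: frame=0x36 idx=21 entry=0x3A007 [P=1 RW=1 US=1 PS=0]
  L1: frame=0x3A idx=3 entry=0x3C007 [P=1 RW=1 US=1 PS=0]
  L2: frame=0x3C idx=25 entry=0x3F007 [P=1 RW=1 US=1 PS=0]
  → PA=0x3F263  (3 entries read)
#1 VA=0x10340F9D1 (w,kernel):
  L0: frame=0x36 idx=4 entry=0x42007 [P=1 RW=1 US=1 PS=0]
  L1: frame=0x42 idx=26 entry=0x43007 [P=1 RW=1 US=1 PS=0]
  L2: frame=0x43 idx=15 entry=0x47005 [P=1 RW=0 US=1 PS=0]
  ⇒ fault: PROTECTION_VIOLATION  — 3 lookups
#2 VA=0x401600753 (r,kernel):
  L0: frame=0x36 idx=16 entry=0x49007 [P=1 RW=1 US=1 PS=0]
  L1: frame=0x49 idx=11 entry=0x4B007 [P=1 RW=1 US=1 PS=0]
  L2: frame=0x4B idx=0 entry=0x66000 [P=0 RW=0 US=0 PS=0]
  ⇒ fault: PAGE_NOT_PRESENT  — 3 lookups
#3 VA=0x18161B626 (w,user):
  L0: frame=0x36 idx=6 entry=0x4C007 [P=1 RW=1 US=1 PS=0]
  L1: frame=0x4C idx=11 entry=0x50007 [P=1 RW=1 US=1 PS=0]
  L2: frame=0x50 idx=27 entry=0x52003 [P=1 RW=1 US=0 PS=0]
  ⇒ fault: PROTECTION_VIOLATION  — 3 lookups

TLB: [["0x540619", "0x3F"]]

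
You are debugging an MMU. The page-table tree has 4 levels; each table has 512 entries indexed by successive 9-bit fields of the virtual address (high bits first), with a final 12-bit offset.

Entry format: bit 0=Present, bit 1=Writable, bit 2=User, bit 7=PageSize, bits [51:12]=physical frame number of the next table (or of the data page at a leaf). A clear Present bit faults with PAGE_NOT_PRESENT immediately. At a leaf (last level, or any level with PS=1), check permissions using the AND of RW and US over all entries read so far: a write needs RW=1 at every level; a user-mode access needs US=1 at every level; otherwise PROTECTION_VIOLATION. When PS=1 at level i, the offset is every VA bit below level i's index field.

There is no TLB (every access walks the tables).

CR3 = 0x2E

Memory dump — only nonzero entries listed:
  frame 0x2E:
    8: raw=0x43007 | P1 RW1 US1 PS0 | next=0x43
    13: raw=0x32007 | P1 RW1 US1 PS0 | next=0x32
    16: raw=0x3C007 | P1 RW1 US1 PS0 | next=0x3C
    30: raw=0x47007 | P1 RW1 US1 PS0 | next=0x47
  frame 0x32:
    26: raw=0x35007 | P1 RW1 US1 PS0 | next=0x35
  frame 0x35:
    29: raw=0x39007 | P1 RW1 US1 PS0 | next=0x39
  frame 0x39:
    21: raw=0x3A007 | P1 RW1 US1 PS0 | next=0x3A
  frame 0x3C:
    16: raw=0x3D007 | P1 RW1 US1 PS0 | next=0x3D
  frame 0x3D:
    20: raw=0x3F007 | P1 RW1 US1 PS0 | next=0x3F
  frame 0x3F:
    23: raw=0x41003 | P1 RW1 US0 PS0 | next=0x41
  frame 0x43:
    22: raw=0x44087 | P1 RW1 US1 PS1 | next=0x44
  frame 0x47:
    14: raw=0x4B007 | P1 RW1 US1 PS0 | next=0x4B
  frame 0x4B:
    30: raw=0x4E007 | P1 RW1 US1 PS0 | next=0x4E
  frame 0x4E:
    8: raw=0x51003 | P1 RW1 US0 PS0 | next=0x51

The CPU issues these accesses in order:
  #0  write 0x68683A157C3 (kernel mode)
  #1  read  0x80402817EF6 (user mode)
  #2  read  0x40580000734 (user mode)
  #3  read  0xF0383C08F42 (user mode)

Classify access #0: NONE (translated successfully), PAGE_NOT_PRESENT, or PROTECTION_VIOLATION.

Walk each access:
#0 VA=0x68683A157C3 (w,kernel):
  L0 @0x2E[13] → 0x32007  P=1,RW=1,US=1,PS=0
  L1 @0x32[26] → 0x35007  P=1,RW=1,US=1,PS=0
  L2 @0x35[29] → 0x39007  P=1,RW=1,US=1,PS=0
  L3 @0x39[21] → 0x3A007  P=1,RW=1,US=1,PS=0
  ⇒ phys 0x3A7C3  [4 reads]
#1 VA=0x80402817EF6 (r,user):
  L0 @0x2E[16] → 0x3C007  P=1,RW=1,US=1,PS=0
  L1 @0x3C[16] → 0x3D007  P=1,RW=1,US=1,PS=0
  L2 @0x3D[20] → 0x3F007  P=1,RW=1,US=1,PS=0
  L3 @0x3F[23] → 0x41003  P=1,RW=1,US=0,PS=0
  ✗ PROTECTION_VIOLATION  [4 reads]
#2 VA=0x40580000734 (r,user):
  L0 @0x2E[8] → 0x43007  P=1,RW=1,US=1,PS=0
  L1 @0x43[22] → 0x44087  P=1,RW=1,US=1,PS=1
  ⇒ phys 0x44734 (huge @L1)  [2 reads]
#3 VA=0xF0383C08F42 (r,user):
  L0 @0x2E[30] → 0x47007  P=1,RW=1,US=1,PS=0
  L1 @0x47[14] → 0x4B007  P=1,RW=1,US=1,PS=0
  L2 @0x4B[30] → 0x4E007  P=1,RW=1,US=1,PS=0
  L3 @0x4E[8] → 0x51003  P=1,RW=1,US=0,PS=0
  ✗ PROTECTION_VIOLATION  [4 reads]

Access #0 fault: NONE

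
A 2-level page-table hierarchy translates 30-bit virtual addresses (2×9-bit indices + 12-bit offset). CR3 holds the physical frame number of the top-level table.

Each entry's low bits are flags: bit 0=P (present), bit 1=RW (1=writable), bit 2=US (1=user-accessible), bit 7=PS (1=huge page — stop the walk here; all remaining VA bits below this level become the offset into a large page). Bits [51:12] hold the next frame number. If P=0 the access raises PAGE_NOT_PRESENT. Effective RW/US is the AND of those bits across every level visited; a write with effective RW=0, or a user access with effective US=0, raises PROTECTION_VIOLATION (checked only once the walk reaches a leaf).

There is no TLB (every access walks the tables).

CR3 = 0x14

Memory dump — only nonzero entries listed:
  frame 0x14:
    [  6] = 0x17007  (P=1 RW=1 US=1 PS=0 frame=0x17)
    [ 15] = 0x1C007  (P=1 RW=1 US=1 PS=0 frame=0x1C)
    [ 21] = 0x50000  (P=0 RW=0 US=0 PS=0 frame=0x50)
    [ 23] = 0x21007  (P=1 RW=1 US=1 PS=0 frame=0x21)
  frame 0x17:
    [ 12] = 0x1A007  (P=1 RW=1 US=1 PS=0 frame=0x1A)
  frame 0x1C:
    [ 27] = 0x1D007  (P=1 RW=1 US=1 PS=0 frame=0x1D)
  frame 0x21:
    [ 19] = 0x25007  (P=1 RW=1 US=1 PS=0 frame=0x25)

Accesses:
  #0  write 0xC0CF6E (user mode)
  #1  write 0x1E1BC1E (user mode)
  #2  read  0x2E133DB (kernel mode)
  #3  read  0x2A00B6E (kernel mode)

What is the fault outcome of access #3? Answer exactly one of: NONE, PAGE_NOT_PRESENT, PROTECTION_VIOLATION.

Trace:
#0 VA=0xC0CF6E (w,user):
  lvl0: tbl 0x14, slot 6 ⇒ 0x17007 (P1/RW1/US1/PS0)
  lvl1: tbl 0x17, slot 12 ⇒ 0x1A007 (P1/RW1/US1/PS0)
  → PA=0x1AF6E  (2 entries read)
#1 VA=0x1E1BC1E (w,user):
  lvl0: tbl 0x14, slot 15 ⇒ 0x1C007 (P1/RW1/US1/PS0)
  lvl1: tbl 0x1C, slot 27 ⇒ 0x1D007 (P1/RW1/US1/PS0)
  → PA=0x1DC1E  (2 entries read)
#2 VA=0x2E133DB (r,kernel):
  lvl0: tbl 0x14, slot 23 ⇒ 0x21007 (P1/RW1/US1/PS0)
  lvl1: tbl 0x21, slot 19 ⇒ 0x25007 (P1/RW1/US1/PS0)
  → PA=0x253DB  (2 entries read)
#3 VA=0x2A00B6E (r,kernel):
  lvl0: tbl 0x14, slot 21 ⇒ 0x50000 (P0/RW0/US0/PS0)
  ⇒ fault: PAGE_NOT_PRESENT  — 1 lookups

Access #3 fault: PAGE_NOT_PRESENT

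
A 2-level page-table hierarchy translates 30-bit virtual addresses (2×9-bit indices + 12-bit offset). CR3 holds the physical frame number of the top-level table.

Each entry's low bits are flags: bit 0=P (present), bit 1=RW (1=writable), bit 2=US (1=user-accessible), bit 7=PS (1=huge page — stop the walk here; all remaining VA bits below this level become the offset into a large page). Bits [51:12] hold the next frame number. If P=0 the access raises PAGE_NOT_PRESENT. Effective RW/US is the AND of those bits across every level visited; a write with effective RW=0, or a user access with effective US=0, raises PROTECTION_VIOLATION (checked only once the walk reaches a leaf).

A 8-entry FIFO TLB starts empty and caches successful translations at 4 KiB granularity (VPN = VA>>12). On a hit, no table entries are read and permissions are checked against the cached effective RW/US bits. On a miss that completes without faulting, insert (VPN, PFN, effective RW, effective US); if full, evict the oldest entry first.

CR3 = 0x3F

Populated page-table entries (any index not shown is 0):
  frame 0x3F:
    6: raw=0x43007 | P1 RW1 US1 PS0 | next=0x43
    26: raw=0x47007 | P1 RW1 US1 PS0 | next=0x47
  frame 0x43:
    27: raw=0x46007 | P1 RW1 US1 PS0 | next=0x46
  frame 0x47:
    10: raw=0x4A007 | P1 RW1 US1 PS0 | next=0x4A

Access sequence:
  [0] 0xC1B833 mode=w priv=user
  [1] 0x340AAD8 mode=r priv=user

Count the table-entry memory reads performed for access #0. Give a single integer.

Per-access translation:
#0 VA=0xC1B833 (w,user):
  lvl0: tbl 0x3F, slot 6 ⇒ 0x43007 (P1/RW1/US1/PS0)
  lvl1: tbl 0x43, slot 27 ⇒ 0x46007 (P1/RW1/US1/PS0)
  ✓ 0x46833  — 2 lookups
#1 VA=0x340AAD8 (r,user):
  lvl0: tbl 0x3F, slot 26 ⇒ 0x47007 (P1/RW1/US1/PS0)
  lvl1: tbl 0x47, slot 10 ⇒ 0x4A007 (P1/RW1/US1/PS0)
  ✓ 0x4AAD8  — 2 lookups

Entries read for #0: 2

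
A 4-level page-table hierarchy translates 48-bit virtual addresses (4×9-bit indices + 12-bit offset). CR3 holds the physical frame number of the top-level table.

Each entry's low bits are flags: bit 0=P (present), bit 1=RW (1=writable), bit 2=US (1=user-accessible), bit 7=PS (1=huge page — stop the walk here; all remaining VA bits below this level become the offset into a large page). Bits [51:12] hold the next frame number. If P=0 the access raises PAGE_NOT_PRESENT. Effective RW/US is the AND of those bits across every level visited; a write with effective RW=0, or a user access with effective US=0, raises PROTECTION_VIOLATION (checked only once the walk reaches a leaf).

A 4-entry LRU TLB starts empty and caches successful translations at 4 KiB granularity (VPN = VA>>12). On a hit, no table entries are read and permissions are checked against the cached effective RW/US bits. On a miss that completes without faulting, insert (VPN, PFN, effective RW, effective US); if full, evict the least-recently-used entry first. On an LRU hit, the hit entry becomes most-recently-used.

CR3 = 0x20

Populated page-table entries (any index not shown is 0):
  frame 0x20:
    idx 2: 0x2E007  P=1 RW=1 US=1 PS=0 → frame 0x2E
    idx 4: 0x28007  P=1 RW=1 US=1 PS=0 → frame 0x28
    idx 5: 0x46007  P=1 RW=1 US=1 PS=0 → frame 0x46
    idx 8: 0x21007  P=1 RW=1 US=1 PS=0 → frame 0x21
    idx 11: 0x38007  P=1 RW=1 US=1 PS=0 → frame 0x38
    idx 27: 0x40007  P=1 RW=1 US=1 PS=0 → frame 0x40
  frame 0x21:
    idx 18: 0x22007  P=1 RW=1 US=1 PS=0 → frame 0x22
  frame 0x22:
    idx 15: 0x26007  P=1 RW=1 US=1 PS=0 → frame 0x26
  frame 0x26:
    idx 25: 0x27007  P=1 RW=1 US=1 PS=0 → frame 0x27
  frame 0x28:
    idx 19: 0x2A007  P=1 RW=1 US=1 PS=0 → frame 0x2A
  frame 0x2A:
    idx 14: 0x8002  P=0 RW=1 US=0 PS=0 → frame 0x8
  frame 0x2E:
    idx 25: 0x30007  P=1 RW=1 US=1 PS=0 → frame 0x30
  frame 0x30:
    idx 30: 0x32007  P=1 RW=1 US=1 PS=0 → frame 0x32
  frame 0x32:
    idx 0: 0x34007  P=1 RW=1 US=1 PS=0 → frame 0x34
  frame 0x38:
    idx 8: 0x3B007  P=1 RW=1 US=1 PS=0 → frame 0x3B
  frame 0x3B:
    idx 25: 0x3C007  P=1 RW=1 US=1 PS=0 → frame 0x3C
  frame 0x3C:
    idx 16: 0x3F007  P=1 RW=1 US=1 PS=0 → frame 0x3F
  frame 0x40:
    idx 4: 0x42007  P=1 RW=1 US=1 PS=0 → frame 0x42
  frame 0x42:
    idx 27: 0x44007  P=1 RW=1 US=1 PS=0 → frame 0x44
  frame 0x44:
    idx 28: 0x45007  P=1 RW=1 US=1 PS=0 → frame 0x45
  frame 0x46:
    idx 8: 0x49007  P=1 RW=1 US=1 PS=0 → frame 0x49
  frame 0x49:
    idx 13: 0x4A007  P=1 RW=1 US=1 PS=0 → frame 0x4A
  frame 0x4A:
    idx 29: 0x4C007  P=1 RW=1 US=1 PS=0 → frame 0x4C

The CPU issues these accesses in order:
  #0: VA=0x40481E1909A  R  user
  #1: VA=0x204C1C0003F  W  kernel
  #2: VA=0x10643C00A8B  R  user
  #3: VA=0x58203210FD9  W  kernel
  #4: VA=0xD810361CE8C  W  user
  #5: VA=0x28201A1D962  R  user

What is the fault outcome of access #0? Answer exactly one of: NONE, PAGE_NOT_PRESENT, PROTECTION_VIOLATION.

Walk each access:
#0 VA=0x40481E1909A (r,user):
  [0] read 0x20 idx=8: raw=0x21007 flags P=1 W=1 U=1 S=0
  [1] read 0x21 idx=18: raw=0x22007 flags P=1 W=1 U=1 S=0
  [2] read 0x22 idx=15: raw=0x26007 flags P=1 W=1 U=1 S=0
  [3] read 0x26 idx=25: raw=0x27007 flags P=1 W=1 U=1 S=0
  ⇒ phys 0x2709A  [4 reads]
#1 VA=0x204C1C0003F (w,kernel):
  [0] read 0x20 idx=4: raw=0x28007 flags P=1 W=1 U=1 S=0
  [1] read 0x28 idx=19: raw=0x2A007 flags P=1 W=1 U=1 S=0
  [2] read 0x2A idx=14: raw=0x8002 flags P=0 W=1 U=0 S=0
  ⇒ fault: PAGE_NOT_PRESENT  — 3 lookups
#2 VA=0x10643C00A8B (r,user):
  [0] read 0x20 idx=2: raw=0x2E007 flags P=1 W=1 U=1 S=0
  [1] read 0x2E idx=25: raw=0x30007 flags P=1 W=1 U=1 S=0
  [2] read 0x30 idx=30: raw=0x32007 flags P=1 W=1 U=1 S=0
  [3] read 0x32 idx=0: raw=0x34007 flags P=1 W=1 U=1 S=0
  ⇒ phys 0x34A8B  [4 reads]
#3 VA=0x58203210FD9 (w,kernel):
  [0] read 0x20 idx=11: raw=0x38007 flags P=1 W=1 U=1 S=0
  [1] read 0x38 idx=8: raw=0x3B007 flags P=1 W=1 U=1 S=0
  [2] read 0x3B idx=25: raw=0x3C007 flags P=1 W=1 U=1 S=0
  [3] read 0x3C idx=16: raw=0x3F007 flags P=1 W=1 U=1 S=0
  ⇒ phys 0x3FFD9  [4 reads]
#4 VA=0xD810361CE8C (w,user):
  [0] read 0x20 idx=27: raw=0x40007 flags P=1 W=1 U=1 S=0
  [1] read 0x40 idx=4: raw=0x42007 flags P=1 W=1 U=1 S=0
  [2] read 0x42 idx=27: raw=0x44007 flags P=1 W=1 U=1 S=0
  [3] read 0x44 idx=28: raw=0x45007 flags P=1 W=1 U=1 S=0
  ⇒ phys 0x45E8C  [4 reads]
#5 VA=0x28201A1D962 (r,user):
  [0] read 0x20 idx=5: raw=0x46007 flags P=1 W=1 U=1 S=0
  [1] read 0x46 idx=8: raw=0x49007 flags P=1 W=1 U=1 S=0
  [2] read 0x49 idx=13: raw=0x4A007 flags P=1 W=1 U=1 S=0
  [3] read 0x4A idx=29: raw=0x4C007 flags P=1 W=1 U=1 S=0
  ⇒ phys 0x4C962  [4 reads]

Access #0 fault: NONE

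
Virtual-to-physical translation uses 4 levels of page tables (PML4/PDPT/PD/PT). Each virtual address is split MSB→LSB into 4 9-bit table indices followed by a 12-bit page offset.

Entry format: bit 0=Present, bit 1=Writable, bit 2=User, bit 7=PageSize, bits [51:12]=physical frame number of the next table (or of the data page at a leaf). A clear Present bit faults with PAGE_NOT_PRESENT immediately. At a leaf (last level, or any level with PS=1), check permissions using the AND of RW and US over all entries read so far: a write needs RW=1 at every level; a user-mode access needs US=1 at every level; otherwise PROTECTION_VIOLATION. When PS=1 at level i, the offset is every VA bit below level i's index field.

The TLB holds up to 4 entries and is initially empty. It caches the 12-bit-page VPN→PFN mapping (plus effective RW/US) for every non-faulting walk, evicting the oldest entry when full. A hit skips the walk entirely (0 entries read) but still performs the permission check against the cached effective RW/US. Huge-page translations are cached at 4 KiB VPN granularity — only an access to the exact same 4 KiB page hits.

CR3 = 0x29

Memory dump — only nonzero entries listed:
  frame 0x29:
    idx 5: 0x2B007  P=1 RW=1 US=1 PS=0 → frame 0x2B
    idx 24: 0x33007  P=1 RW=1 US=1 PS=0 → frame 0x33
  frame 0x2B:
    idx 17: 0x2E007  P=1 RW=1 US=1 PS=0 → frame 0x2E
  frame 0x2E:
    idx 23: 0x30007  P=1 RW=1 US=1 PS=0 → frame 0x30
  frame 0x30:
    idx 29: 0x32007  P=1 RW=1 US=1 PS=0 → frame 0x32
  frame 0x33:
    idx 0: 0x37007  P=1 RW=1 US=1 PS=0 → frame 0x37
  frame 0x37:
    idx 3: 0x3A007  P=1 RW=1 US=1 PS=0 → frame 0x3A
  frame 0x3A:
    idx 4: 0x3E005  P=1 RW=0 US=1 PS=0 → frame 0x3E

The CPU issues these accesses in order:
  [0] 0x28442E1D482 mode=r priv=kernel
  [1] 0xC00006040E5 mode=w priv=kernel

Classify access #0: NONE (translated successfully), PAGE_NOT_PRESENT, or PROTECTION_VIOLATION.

Per-access translation:
#0 VA=0x28442E1D482 (r,kernel):
  L0: frame=0x29 idx=5 entry=0x2B007 [P=1 RW=1 US=1 PS=0]
  L1: frame=0x2B idx=17 entry=0x2E007 [P=1 RW=1 US=1 PS=0]
  L2: frame=0x2E idx=23 entry=0x30007 [P=1 RW=1 US=1 PS=0]
  L3: frame=0x30 idx=29 entry=0x32007 [P=1 RW=1 US=1 PS=0]
  ✓ 0x32482  — 4 lookups
#1 VA=0xC00006040E5 (w,kernel):
  L0: frame=0x29 idx=24 entry=0x33007 [P=1 RW=1 US=1 PS=0]
  L1: frame=0x33 idx=0 entry=0x37007 [P=1 RW=1 US=1 PS=0]
  L2: frame=0x37 idx=3 entry=0x3A007 [P=1 RW=1 US=1 PS=0]
  L3: frame=0x3A idx=4 entry=0x3E005 [P=1 RW=0 US=1 PS=0]
  ⇒ fault: PROTECTION_VIOLATION  — 4 lookups

Access #0 fault: NONE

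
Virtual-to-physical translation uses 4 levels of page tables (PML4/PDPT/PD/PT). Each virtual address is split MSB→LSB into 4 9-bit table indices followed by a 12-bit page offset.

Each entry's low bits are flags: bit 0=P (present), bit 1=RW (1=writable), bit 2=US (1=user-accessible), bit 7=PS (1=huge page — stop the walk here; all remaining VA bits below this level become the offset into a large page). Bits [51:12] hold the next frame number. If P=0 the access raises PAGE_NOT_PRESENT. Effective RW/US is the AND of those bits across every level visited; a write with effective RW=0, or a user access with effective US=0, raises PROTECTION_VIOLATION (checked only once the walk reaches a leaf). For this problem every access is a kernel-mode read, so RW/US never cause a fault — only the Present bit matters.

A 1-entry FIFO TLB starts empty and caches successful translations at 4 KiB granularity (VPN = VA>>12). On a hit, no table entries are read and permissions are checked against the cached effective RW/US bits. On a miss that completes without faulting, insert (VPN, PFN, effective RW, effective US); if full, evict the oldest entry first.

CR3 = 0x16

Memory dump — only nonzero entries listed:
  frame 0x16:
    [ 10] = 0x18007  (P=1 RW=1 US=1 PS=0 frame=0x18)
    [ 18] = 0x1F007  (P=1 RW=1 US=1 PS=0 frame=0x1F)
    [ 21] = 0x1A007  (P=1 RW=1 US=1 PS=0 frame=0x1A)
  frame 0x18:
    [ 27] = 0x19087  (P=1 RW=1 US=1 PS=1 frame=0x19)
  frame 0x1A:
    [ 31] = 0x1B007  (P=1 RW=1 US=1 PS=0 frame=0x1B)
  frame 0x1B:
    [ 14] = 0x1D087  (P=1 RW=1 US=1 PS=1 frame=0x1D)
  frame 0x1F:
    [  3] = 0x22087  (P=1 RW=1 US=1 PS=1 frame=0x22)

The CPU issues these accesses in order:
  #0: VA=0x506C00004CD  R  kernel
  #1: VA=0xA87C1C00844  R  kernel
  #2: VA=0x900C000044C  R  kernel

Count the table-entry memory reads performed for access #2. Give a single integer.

Per-access translation:
#0 VA=0x506C00004CD (r,kernel):
  [0] read 0x16 idx=10: raw=0x18007 flags P=1 W=1 U=1 S=0
  [1] read 0x18 idx=27: raw=0x19087 flags P=1 W=1 U=1 S=1
  → PA=0x194CD (huge @L1)  (2 entries read)
#1 VA=0xA87C1C00844 (r,kernel):
  [0] read 0x16 idx=21: raw=0x1A007 flags P=1 W=1 U=1 S=0
  [1] read 0x1A idx=31: raw=0x1B007 flags P=1 W=1 U=1 S=0
  [2] read 0x1B idx=14: raw=0x1D087 flags P=1 W=1 U=1 S=1
  → PA=0x1D844 (huge @L2)  (3 entries read)
#2 VA=0x900C000044C (r,kernel):
  [0] read 0x16 idx=18: raw=0x1F007 flags P=1 W=1 U=1 S=0
  [1] read 0x1F idx=3: raw=0x22087 flags P=1 W=1 U=1 S=1
  → PA=0x2244C (huge @L1)  (2 entries read)

Entries read for #2: 2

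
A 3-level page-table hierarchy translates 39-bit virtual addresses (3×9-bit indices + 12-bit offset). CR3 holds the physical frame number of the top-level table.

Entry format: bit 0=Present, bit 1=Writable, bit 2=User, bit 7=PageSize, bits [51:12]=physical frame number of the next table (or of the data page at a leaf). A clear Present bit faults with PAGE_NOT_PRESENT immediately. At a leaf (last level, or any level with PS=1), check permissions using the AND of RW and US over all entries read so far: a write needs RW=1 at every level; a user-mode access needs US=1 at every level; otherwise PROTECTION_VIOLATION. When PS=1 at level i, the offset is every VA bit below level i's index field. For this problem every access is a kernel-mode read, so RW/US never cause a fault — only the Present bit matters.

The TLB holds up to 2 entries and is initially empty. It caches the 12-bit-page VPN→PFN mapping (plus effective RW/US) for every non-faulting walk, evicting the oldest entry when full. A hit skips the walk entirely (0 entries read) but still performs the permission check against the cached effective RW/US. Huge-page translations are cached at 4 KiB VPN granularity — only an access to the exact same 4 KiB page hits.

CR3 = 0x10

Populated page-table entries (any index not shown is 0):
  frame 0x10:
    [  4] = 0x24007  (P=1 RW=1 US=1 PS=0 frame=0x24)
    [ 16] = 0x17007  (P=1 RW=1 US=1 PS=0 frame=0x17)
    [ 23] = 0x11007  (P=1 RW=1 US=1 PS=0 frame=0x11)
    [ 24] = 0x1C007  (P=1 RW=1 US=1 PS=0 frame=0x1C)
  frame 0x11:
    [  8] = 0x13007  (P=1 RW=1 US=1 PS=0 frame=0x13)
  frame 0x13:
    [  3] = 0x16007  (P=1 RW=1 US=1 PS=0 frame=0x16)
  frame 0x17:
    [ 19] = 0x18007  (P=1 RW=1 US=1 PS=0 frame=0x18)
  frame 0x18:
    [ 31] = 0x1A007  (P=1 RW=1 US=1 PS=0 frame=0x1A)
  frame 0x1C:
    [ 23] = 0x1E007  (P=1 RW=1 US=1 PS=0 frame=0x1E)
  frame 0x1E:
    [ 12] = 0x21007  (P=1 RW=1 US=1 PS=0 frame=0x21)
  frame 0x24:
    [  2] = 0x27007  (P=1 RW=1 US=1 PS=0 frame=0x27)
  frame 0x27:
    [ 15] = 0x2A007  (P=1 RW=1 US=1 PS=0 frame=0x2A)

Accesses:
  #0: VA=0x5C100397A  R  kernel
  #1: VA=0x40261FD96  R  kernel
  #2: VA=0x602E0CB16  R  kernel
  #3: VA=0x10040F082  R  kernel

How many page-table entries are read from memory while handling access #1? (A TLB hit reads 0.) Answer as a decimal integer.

Per-access translation:
#0 VA=0x5C100397A (r,kernel):
  lvl0: tbl 0x10, slot 23 ⇒ 0x11007 (P1/RW1/US1/PS0)
  lvl1: tbl 0x11, slot 8 ⇒ 0x13007 (P1/RW1/US1/PS0)
  lvl2: tbl 0x13, slot 3 ⇒ 0x16007 (P1/RW1/US1/PS0)
  ✓ 0x1697A  — 3 lookups
#1 VA=0x40261FD96 (r,kernel):
  lvl0: tbl 0x10, slot 16 ⇒ 0x17007 (P1/RW1/US1/PS0)
  lvl1: tbl 0x17, slot 19 ⇒ 0x18007 (P1/RW1/US1/PS0)
  lvl2: tbl 0x18, slot 31 ⇒ 0x1A007 (P1/RW1/US1/PS0)
  ✓ 0x1AD96  — 3 lookups
#2 VA=0x602E0CB16 (r,kernel):
  lvl0: tbl 0x10, slot 24 ⇒ 0x1C007 (P1/RW1/US1/PS0)
  lvl1: tbl 0x1C, slot 23 ⇒ 0x1E007 (P1/RW1/US1/PS0)
  lvl2: tbl 0x1E, slot 12 ⇒ 0x21007 (P1/RW1/US1/PS0)
  ✓ 0x21B16  — 3 lookups
#3 VA=0x10040F082 (r,kernel):
  lvl0: tbl 0x10, slot 4 ⇒ 0x24007 (P1/RW1/US1/PS0)
  lvl1: tbl 0x24, slot 2 ⇒ 0x27007 (P1/RW1/US1/PS0)
  lvl2: tbl 0x27, slot 15 ⇒ 0x2A007 (P1/RW1/US1/PS0)
  ✓ 0x2A082  — 3 lookups

Entries read for #1: 3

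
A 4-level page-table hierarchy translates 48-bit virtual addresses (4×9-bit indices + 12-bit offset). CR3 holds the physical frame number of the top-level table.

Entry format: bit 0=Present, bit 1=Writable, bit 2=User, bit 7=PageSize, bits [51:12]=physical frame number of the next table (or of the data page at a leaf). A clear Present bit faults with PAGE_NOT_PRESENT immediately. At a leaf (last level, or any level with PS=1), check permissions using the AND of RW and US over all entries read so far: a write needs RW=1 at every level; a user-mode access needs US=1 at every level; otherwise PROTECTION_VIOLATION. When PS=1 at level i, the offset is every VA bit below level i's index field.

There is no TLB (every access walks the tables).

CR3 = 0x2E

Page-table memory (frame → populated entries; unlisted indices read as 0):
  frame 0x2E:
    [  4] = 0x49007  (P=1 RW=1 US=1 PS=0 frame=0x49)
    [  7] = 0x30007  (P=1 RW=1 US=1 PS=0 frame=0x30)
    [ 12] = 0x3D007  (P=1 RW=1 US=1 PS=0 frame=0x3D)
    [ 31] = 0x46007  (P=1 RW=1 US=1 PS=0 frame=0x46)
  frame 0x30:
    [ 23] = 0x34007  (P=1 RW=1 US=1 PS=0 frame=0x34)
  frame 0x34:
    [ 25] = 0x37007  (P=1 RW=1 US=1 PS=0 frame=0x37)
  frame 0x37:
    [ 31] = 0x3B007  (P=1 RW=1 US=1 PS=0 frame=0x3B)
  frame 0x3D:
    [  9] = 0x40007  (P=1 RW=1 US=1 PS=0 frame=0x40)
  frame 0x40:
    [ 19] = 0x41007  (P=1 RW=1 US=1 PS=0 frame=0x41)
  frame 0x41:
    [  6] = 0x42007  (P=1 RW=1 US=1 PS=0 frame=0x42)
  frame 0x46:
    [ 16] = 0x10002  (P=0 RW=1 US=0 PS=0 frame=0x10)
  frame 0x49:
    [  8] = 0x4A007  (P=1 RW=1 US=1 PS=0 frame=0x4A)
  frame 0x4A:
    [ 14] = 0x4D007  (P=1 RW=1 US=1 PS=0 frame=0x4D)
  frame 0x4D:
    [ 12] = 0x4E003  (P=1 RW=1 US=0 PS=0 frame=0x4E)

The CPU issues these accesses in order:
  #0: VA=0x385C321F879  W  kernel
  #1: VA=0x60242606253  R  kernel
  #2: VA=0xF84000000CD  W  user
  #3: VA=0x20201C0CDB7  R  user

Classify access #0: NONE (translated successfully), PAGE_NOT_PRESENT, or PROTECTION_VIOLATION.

Trace:
#0 VA=0x385C321F879 (w,kernel):
  [0] read 0x2E idx=7: raw=0x30007 flags P=1 W=1 U=1 S=0
  [1] read 0x30 idx=23: raw=0x34007 flags P=1 W=1 U=1 S=0
  [2] read 0x34 idx=25: raw=0x37007 flags P=1 W=1 U=1 S=0
  [3] read 0x37 idx=31: raw=0x3B007 flags P=1 W=1 U=1 S=0
  → PA=0x3B879  (4 entries read)
#1 VA=0x60242606253 (r,kernel):
  [0] read 0x2E idx=12: raw=0x3D007 flags P=1 W=1 U=1 S=0
  [1] read 0x3D idx=9: raw=0x40007 flags P=1 W=1 U=1 S=0
  [2] read 0x40 idx=19: raw=0x41007 flags P=1 W=1 U=1 S=0
  [3] read 0x41 idx=6: raw=0x42007 flags P=1 W=1 U=1 S=0
  → PA=0x42253  (4 entries read)
#2 VA=0xF84000000CD (w,user):
  [0] read 0x2E idx=31: raw=0x46007 flags P=1 W=1 U=1 S=0
  [1] read 0x46 idx=16: raw=0x10002 flags P=0 W=1 U=0 S=0
  ✗ PAGE_NOT_PRESENT  [2 reads]
#3 VA=0x20201C0CDB7 (r,user):
  [0] read 0x2E idx=4: raw=0x49007 flags P=1 W=1 U=1 S=0
  [1] read 0x49 idx=8: raw=0x4A007 flags P=1 W=1 U=1 S=0
  [2] read 0x4A idx=14: raw=0x4D007 flags P=1 W=1 U=1 S=0
  [3] read 0x4D idx=12: raw=0x4E003 flags P=1 W=1 U=0 S=0
  ✗ PROTECTION_VIOLATION  [4 reads]

Access #0 fault: NONE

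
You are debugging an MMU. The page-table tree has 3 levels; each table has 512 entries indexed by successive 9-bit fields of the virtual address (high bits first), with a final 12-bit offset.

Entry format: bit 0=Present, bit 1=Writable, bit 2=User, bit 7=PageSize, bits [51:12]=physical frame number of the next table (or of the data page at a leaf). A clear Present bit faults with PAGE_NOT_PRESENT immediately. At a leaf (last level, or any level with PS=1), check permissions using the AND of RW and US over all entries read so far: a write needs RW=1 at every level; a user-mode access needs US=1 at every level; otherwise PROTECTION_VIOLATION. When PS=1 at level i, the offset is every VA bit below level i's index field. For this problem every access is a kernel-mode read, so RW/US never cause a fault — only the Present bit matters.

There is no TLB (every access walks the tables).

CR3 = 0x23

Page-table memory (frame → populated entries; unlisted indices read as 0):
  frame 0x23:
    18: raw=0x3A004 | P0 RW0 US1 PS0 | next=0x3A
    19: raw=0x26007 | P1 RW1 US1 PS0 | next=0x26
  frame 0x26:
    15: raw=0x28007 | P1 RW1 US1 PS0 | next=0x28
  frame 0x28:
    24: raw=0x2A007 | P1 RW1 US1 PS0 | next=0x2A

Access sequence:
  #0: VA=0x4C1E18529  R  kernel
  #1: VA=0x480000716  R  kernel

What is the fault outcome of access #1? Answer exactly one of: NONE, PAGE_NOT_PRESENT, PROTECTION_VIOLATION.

Trace:
#0 VA=0x4C1E18529 (r,kernel):
  L0 @0x23[19] → 0x26007  P=1,RW=1,US=1,PS=0
  L1 @0x26[15] → 0x28007  P=1,RW=1,US=1,PS=0
  L2 @0x28[24] → 0x2A007  P=1,RW=1,US=1,PS=0
  → PA=0x2A529  (3 entries read)
#1 VA=0x480000716 (r,kernel):
  L0 @0x23[18] → 0x3A004  P=0,RW=0,US=1,PS=0
  → PAGE_NOT_PRESENT  (1 entries read)

Access #1 fault: PAGE_NOT_PRESENT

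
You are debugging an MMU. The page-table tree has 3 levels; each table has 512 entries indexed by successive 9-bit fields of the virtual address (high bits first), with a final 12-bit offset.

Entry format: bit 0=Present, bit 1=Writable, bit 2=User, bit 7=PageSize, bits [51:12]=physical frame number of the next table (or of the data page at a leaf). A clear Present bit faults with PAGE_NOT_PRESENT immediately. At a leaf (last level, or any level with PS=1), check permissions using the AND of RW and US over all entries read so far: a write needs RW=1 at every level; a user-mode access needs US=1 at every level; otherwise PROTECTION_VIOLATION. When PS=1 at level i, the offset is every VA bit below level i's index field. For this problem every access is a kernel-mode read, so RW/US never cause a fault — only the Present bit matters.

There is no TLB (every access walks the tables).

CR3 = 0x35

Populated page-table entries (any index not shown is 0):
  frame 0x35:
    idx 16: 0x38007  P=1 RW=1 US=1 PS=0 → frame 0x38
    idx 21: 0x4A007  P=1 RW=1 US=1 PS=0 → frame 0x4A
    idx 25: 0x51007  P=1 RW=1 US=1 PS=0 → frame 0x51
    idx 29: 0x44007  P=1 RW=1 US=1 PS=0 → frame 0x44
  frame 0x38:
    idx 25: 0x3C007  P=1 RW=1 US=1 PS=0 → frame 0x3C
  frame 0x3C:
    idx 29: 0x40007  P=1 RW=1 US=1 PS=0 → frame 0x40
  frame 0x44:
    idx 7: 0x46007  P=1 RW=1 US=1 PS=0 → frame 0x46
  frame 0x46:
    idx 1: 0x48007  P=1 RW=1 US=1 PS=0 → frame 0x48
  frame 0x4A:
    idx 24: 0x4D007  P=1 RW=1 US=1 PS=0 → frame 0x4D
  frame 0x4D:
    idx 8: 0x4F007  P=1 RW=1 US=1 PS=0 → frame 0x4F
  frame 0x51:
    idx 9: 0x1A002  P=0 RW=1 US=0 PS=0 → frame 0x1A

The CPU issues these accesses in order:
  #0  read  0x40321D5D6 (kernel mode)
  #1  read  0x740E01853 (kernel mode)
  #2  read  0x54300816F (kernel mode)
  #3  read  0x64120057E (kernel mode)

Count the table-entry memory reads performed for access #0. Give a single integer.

Trace:
#0 VA=0x40321D5D6 (r,kernel):
  lvl0: tbl 0x35, slot 16 ⇒ 0x38007 (P1/RW1/US1/PS0)
  lvl1: tbl 0x38, slot 25 ⇒ 0x3C007 (P1/RW1/US1/PS0)
  lvl2: tbl 0x3C, slot 29 ⇒ 0x40007 (P1/RW1/US1/PS0)
  ✓ 0x405D6  — 3 lookups
#1 VA=0x740E01853 (r,kernel):
  lvl0: tbl 0x35, slot 29 ⇒ 0x44007 (P1/RW1/US1/PS0)
  lvl1: tbl 0x44, slot 7 ⇒ 0x46007 (P1/RW1/US1/PS0)
  lvl2: tbl 0x46, slot 1 ⇒ 0x48007 (P1/RW1/US1/PS0)
  ✓ 0x48853  — 3 lookups
#2 VA=0x54300816F (r,kernel):
  lvl0: tbl 0x35, slot 21 ⇒ 0x4A007 (P1/RW1/US1/PS0)
  lvl1: tbl 0x4A, slot 24 ⇒ 0x4D007 (P1/RW1/US1/PS0)
  lvl2: tbl 0x4D, slot 8 ⇒ 0x4F007 (P1/RW1/US1/PS0)
  ✓ 0x4F16F  — 3 lookups
#3 VA=0x64120057E (r,kernel):
  lvl0: tbl 0x35, slot 25 ⇒ 0x51007 (P1/RW1/US1/PS0)
  lvl1: tbl 0x51, slot 9 ⇒ 0x1A002 (P0/RW1/US0/PS0)
  ⇒ fault: PAGE_NOT_PRESENT  — 2 lookups

Entries read for #0: 3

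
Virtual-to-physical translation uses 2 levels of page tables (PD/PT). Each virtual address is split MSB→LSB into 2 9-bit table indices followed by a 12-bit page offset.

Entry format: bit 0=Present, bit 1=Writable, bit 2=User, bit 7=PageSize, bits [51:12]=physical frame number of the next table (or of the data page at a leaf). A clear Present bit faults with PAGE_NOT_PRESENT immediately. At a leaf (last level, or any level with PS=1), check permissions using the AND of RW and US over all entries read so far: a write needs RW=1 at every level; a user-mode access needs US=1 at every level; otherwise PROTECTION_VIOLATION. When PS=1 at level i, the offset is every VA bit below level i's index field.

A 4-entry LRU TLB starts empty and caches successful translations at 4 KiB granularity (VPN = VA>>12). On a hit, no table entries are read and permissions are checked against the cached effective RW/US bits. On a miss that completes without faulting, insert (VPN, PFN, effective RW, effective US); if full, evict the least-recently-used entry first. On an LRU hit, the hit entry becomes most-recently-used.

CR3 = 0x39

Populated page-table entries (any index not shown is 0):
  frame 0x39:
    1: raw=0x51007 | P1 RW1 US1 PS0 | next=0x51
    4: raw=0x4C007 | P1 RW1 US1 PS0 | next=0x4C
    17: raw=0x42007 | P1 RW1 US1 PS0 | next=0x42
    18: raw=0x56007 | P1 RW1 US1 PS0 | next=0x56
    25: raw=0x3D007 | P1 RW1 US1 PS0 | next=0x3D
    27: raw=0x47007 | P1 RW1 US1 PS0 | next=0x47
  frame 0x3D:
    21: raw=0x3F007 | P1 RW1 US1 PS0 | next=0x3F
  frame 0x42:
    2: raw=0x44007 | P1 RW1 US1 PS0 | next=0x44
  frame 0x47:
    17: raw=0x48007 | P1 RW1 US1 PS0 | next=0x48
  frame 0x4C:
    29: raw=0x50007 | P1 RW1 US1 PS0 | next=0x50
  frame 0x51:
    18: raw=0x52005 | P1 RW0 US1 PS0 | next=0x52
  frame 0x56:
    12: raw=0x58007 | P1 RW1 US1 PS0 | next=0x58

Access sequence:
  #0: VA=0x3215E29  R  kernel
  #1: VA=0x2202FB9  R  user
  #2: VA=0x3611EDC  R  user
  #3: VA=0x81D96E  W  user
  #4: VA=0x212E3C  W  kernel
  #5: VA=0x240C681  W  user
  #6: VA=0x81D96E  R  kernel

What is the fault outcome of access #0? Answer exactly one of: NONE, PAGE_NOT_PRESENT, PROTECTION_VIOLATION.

Per-access translation:
#0 VA=0x3215E29 (r,kernel):
  L0 @0x39[25] → 0x3D007  P=1,RW=1,US=1,PS=0
  L1 @0x3D[21] → 0x3F007  P=1,RW=1,US=1,PS=0
  → PA=0x3FE29  (2 entries read)
#1 VA=0x2202FB9 (r,user):
  L0 @0x39[17] → 0x42007  P=1,RW=1,US=1,PS=0
  L1 @0x42[2] → 0x44007  P=1,RW=1,US=1,PS=0
  → PA=0x44FB9  (2 entries read)
#2 VA=0x3611EDC (r,user):
  L0 @0x39[27] → 0x47007  P=1,RW=1,US=1,PS=0
  L1 @0x47[17] → 0x48007  P=1,RW=1,US=1,PS=0
  → PA=0x48EDC  (2 entries read)
#3 VA=0x81D96E (w,user):
  L0 @0x39[4] → 0x4C007  P=1,RW=1,US=1,PS=0
  L1 @0x4C[29] → 0x50007  P=1,RW=1,US=1,PS=0
  → PA=0x5096E  (2 entries read)
#4 VA=0x212E3C (w,kernel):
  L0 @0x39[1] → 0x51007  P=1,RW=1,US=1,PS=0
  L1 @0x51[18] → 0x52005  P=1,RW=0,US=1,PS=0
  ✗ PROTECTION_VIOLATION  [2 reads]
#5 VA=0x240C681 (w,user):
  L0 @0x39[18] → 0x56007  P=1,RW=1,US=1,PS=0
  L1 @0x56[12] → 0x58007  P=1,RW=1,US=1,PS=0
  → PA=0x58681  (2 entries read)
#6 VA=0x81D96E (r,kernel):
  TLB hit vpn=0x81D → PA=0x5096E

Access #0 fault: NONE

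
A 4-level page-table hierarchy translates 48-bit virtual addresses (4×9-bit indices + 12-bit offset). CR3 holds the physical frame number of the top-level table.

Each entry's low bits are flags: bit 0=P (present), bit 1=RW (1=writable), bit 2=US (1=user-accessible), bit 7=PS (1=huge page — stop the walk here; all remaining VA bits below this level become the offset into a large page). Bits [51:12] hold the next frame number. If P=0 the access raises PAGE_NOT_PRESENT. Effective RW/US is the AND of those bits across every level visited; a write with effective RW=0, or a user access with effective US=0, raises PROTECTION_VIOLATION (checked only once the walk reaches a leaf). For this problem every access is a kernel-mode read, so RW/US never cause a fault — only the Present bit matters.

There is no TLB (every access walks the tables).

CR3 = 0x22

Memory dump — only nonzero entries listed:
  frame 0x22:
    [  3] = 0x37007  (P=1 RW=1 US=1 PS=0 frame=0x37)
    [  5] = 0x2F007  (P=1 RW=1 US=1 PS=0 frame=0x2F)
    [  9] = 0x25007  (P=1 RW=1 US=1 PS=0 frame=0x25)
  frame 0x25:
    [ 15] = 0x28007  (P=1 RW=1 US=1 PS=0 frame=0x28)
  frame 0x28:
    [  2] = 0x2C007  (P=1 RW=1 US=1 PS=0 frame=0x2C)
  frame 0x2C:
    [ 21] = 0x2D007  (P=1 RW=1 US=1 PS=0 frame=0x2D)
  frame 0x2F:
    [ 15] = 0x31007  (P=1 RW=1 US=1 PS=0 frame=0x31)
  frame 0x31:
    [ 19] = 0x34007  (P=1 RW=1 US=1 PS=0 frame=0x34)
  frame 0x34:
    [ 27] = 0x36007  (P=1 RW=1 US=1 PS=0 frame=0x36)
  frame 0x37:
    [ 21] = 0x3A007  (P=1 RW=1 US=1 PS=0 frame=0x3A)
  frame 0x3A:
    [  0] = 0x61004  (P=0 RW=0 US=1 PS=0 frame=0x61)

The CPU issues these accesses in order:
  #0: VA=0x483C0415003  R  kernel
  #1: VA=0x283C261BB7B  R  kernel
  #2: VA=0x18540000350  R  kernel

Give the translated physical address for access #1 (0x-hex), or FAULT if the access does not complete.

Walk each access:
#0 VA=0x483C0415003 (r,kernel):
  [0] read 0x22 idx=9: raw=0x25007 flags P=1 W=1 U=1 S=0
  [1] read 0x25 idx=15: raw=0x28007 flags P=1 W=1 U=1 S=0
  [2] read 0x28 idx=2: raw=0x2C007 flags P=1 W=1 U=1 S=0
  [3] read 0x2C idx=21: raw=0x2D007 flags P=1 W=1 U=1 S=0
  ✓ 0x2D003  — 4 lookups
#1 VA=0x283C261BB7B (r,kernel):
  [0] read 0x22 idx=5: raw=0x2F007 flags P=1 W=1 U=1 S=0
  [1] read 0x2F idx=15: raw=0x31007 flags P=1 W=1 U=1 S=0
  [2] read 0x31 idx=19: raw=0x34007 flags P=1 W=1 U=1 S=0
  [3] read 0x34 idx=27: raw=0x36007 flags P=1 W=1 U=1 S=0
  ✓ 0x36B7B  — 4 lookups
#2 VA=0x18540000350 (r,kernel):
  [0] read 0x22 idx=3: raw=0x37007 flags P=1 W=1 U=1 S=0
  [1] read 0x37 idx=21: raw=0x3A007 flags P=1 W=1 U=1 S=0
  [2] read 0x3A idx=0: raw=0x61004 flags P=0 W=0 U=1 S=0
  → PAGE_NOT_PRESENT  (3 entries read)

Access #1 PA: 0x36B7B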